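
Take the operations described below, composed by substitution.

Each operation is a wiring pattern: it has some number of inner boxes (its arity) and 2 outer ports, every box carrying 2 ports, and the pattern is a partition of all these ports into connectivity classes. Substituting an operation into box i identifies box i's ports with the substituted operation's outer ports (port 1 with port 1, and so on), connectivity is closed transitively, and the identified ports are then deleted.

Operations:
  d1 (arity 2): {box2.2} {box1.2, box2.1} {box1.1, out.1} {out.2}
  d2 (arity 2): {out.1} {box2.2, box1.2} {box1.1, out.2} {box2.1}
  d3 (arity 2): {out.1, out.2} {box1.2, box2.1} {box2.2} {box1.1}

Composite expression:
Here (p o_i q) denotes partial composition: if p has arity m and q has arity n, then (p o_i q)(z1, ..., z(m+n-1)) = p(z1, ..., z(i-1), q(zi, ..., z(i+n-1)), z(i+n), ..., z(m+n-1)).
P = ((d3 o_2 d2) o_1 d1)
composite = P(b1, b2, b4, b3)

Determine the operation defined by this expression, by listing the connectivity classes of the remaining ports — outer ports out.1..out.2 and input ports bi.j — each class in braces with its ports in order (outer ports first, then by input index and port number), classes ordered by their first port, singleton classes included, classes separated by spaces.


Two ports join when wires chain via d3-identified ports.
the subtree at d1 composes to {out.1, b1.1} {out.2} {b1.2, b2.1} {b2.2} on (b1, b2); out.j = own outer ports
the subtree at d2 composes to {out.1} {out.2, b4.1} {b3.1} {b3.2, b4.2} on (b4, b3); out.j = own outer ports
the subtree at d3 composes to {out.1, out.2} {b1.1} {b1.2, b2.1} {b2.2} {b3.1} {b3.2, b4.2} {b4.1} on (b1, b2, b4, b3); out.j = own outer ports

{out.1, out.2} {b1.1} {b1.2, b2.1} {b2.2} {b3.1} {b3.2, b4.2} {b4.1}


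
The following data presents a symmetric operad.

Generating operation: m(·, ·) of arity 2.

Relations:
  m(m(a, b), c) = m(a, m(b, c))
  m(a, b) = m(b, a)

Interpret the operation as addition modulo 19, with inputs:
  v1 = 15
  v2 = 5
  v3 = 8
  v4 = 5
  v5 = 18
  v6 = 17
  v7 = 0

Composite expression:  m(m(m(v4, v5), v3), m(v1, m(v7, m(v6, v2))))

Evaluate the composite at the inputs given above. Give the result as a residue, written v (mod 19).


11 (mod 19)

m(v4, v5) = 4
m(m(v4, v5), v3) = 12
m(v6, v2) = 3
m(v7, m(v6, v2)) = 3
m(v1, m(v7, m(v6, v2))) = 18
m(m(m(v4, v5), v3), m(v1, m(v7, m(v6, v2)))) = 11


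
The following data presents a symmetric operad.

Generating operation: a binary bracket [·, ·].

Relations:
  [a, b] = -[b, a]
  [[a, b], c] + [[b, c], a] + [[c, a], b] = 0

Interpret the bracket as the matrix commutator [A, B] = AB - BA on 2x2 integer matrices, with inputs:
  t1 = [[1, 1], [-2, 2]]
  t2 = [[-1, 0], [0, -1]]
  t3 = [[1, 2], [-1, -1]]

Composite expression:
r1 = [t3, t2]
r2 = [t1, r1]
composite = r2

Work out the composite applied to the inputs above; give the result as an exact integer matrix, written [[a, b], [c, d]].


[t3, t2] = [[0, 0], [0, 0]]
[t1, [t3, t2]] = [[0, 0], [0, 0]]

[[0, 0], [0, 0]]


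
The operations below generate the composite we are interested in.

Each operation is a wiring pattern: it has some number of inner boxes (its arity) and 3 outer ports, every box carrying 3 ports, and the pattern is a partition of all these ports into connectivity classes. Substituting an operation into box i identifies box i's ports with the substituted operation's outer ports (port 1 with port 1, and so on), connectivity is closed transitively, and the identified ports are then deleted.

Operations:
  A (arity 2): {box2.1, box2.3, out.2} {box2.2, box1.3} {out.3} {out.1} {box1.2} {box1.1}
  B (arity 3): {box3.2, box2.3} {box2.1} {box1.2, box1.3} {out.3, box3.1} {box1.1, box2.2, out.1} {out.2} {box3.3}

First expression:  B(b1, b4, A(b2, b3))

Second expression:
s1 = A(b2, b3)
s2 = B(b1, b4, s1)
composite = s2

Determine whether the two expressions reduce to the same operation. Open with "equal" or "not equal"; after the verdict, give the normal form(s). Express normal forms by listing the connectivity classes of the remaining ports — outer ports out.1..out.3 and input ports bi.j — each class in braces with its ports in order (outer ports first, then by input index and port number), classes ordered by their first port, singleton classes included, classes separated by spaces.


equal; the common form is {out.1, b1.1, b4.2} {out.2} {out.3} {b1.2, b1.3} {b2.1} {b2.2} {b2.3, b3.2} {b3.1, b3.3, b4.3} {b4.1}

The first expression, normalized: {out.1, b1.1, b4.2} {out.2} {out.3} {b1.2, b1.3} {b2.1} {b2.2} {b2.3, b3.2} {b3.1, b3.3, b4.3} {b4.1}
The second expression, normalized: {out.1, b1.1, b4.2} {out.2} {out.3} {b1.2, b1.3} {b2.1} {b2.2} {b2.3, b3.2} {b3.1, b3.3, b4.3} {b4.1}
The forms coincide; equal.


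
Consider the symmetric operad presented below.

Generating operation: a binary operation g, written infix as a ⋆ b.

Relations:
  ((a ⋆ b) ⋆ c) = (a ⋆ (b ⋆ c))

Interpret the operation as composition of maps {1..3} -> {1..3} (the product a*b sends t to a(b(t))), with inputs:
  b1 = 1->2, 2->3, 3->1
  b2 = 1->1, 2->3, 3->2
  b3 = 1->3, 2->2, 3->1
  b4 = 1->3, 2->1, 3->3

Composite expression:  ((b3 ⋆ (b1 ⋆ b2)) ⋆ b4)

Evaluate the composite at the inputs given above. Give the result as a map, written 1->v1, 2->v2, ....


1->1, 2->2, 3->1

(b1 ⋆ b2) = 1->2, 2->1, 3->3
(b3 ⋆ (b1 ⋆ b2)) = 1->2, 2->3, 3->1
((b3 ⋆ (b1 ⋆ b2)) ⋆ b4) = 1->1, 2->2, 3->1


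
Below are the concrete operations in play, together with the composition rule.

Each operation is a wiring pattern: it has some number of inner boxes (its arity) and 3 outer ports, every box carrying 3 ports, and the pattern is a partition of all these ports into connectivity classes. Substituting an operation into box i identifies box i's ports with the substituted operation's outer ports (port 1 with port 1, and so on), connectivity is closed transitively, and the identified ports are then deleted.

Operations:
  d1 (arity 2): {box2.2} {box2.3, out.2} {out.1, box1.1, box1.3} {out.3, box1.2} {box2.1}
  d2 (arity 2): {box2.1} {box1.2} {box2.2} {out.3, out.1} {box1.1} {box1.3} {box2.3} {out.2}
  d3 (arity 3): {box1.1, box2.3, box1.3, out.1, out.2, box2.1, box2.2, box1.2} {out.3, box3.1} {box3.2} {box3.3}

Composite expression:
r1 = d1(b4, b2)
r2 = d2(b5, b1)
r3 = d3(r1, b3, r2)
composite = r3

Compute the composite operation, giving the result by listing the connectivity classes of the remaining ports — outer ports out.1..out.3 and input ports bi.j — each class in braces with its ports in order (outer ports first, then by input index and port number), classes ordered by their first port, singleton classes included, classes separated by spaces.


{out.1, out.2, b2.3, b3.1, b3.2, b3.3, b4.1, b4.2, b4.3} {out.3} {b1.1} {b1.2} {b1.3} {b2.1} {b2.2} {b5.1} {b5.2} {b5.3}

Substituting into d3 glues patterns; closure does the rest.
composing d1 on (b4, b2), with out.j its own outer ports: {out.1, b4.1, b4.3} {out.2, b2.3} {out.3, b4.2} {b2.1} {b2.2}
composing d2 on (b5, b1), with out.j its own outer ports: {out.1, out.3} {out.2} {b1.1} {b1.2} {b1.3} {b5.1} {b5.2} {b5.3}
composing d3 on (b4, b2, b3, b5, b1), with out.j its own outer ports: {out.1, out.2, b2.3, b3.1, b3.2, b3.3, b4.1, b4.2, b4.3} {out.3} {b1.1} {b1.2} {b1.3} {b2.1} {b2.2} {b5.1} {b5.2} {b5.3}


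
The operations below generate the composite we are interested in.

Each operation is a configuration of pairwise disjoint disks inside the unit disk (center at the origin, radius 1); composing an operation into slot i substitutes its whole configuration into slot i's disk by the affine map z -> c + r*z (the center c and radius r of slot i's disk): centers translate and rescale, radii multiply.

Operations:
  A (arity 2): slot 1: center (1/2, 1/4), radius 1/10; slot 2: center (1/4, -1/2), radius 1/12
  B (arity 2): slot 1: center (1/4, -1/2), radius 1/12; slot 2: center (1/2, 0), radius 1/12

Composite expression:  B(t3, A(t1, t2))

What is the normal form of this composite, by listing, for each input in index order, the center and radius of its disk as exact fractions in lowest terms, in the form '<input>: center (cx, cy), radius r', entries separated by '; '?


Below B, radii multiply path by path; the t-disk centers shift.
input t3: composing its 1 substitution step yields center (1/4, -1/2), radius 1/12
input t1: composing its 2 substitution steps yields center (13/24, 1/48), radius 1/120
input t2: composing its 2 substitution steps yields center (25/48, -1/24), radius 1/144

t1: center (13/24, 1/48), radius 1/120; t2: center (25/48, -1/24), radius 1/144; t3: center (1/4, -1/2), radius 1/12


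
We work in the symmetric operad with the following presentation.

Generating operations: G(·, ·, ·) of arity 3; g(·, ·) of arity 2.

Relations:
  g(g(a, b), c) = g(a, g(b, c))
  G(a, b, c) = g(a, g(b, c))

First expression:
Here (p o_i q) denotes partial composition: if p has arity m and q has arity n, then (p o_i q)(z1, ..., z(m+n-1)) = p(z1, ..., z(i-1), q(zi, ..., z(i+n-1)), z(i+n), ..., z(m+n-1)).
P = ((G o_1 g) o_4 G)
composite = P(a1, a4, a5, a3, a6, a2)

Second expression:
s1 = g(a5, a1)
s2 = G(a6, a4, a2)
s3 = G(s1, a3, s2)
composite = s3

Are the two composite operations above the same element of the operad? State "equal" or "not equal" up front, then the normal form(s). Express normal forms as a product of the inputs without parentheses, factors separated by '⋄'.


not equal — first a1 ⋄ a4 ⋄ a5 ⋄ a3 ⋄ a6 ⋄ a2, second a5 ⋄ a1 ⋄ a3 ⋄ a6 ⋄ a4 ⋄ a2

Normal form of the first expression: a1 ⋄ a4 ⋄ a5 ⋄ a3 ⋄ a6 ⋄ a2
Normal form of the second expression: a5 ⋄ a1 ⋄ a3 ⋄ a6 ⋄ a4 ⋄ a2
Different reductions; not equal.


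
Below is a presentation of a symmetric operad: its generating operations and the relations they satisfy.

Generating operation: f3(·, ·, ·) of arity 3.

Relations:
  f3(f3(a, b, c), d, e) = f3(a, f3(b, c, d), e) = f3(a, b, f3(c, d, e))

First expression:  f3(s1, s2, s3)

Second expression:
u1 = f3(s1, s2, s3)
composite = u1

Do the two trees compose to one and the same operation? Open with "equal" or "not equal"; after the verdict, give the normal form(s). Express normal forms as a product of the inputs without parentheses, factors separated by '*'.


Reducing the first expression gives s1 * s2 * s3
Reducing the second expression gives s1 * s2 * s3
One common form — equal.

equal — both sides give s1 * s2 * s3


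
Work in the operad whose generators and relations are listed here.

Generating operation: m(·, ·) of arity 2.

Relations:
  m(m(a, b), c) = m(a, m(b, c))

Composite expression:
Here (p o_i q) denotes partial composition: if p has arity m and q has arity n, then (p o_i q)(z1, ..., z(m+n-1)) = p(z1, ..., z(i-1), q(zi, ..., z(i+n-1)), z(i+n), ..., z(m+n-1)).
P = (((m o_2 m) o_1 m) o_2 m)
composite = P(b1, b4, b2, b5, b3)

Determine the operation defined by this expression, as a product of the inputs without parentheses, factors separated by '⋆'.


b1 ⋆ b4 ⋆ b2 ⋆ b5 ⋆ b3

All parenthesizations of m agree; list the b-inputs left to right.
m(b4, b2) unparenthesizes to b4 ⋆ b2
m(b1, m(b4, b2)) unparenthesizes to b1 ⋆ b4 ⋆ b2
m(b5, b3) unparenthesizes to b5 ⋆ b3
m(m(b1, m(b4, b2)), m(b5, b3)) unparenthesizes to b1 ⋆ b4 ⋆ b2 ⋆ b5 ⋆ b3


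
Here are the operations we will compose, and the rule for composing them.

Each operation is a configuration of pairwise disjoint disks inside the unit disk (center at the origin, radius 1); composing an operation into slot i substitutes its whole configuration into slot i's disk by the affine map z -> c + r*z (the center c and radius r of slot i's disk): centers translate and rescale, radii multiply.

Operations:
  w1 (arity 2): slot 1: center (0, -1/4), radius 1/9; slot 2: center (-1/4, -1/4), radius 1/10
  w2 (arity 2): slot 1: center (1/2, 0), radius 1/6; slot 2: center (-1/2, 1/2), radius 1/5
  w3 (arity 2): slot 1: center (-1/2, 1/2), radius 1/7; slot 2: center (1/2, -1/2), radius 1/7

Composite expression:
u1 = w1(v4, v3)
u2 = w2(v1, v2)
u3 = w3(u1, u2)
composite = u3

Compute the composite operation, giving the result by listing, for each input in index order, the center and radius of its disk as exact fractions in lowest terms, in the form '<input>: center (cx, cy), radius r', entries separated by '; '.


v1: center (4/7, -1/2), radius 1/42; v2: center (3/7, -3/7), radius 1/35; v3: center (-15/28, 13/28), radius 1/70; v4: center (-1/2, 13/28), radius 1/63

Each v-disk chains the slot maps above it in w3; radii multiply.
for v4, the 2-step affine chain lands on center (-1/2, 13/28), radius 1/63
for v3, the 2-step affine chain lands on center (-15/28, 13/28), radius 1/70
for v1, the 2-step affine chain lands on center (4/7, -1/2), radius 1/42
for v2, the 2-step affine chain lands on center (3/7, -3/7), radius 1/35


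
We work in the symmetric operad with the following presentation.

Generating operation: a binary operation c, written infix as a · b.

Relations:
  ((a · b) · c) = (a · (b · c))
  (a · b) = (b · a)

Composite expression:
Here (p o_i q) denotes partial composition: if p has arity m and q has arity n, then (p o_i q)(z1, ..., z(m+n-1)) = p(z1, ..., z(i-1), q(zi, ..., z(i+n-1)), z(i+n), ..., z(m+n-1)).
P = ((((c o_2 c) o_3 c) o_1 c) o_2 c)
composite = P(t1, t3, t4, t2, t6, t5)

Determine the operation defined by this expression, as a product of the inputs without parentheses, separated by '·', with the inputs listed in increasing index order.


Reordering under c is free, so list the t-inputs canonically.
(t3 · t4) spells out as t3 · t4
(t1 · (t3 · t4)) spells out as t1 · t3 · t4
(t6 · t5) spells out as t6 · t5
(t2 · (t6 · t5)) spells out as t2 · t6 · t5
((t1 · (t3 · t4)) · (t2 · (t6 · t5))) spells out as t1 · t3 · t4 · t2 · t6 · t5
putting the inputs in ascending order: t1 · t2 · t3 · t4 · t5 · t6

t1 · t2 · t3 · t4 · t5 · t6


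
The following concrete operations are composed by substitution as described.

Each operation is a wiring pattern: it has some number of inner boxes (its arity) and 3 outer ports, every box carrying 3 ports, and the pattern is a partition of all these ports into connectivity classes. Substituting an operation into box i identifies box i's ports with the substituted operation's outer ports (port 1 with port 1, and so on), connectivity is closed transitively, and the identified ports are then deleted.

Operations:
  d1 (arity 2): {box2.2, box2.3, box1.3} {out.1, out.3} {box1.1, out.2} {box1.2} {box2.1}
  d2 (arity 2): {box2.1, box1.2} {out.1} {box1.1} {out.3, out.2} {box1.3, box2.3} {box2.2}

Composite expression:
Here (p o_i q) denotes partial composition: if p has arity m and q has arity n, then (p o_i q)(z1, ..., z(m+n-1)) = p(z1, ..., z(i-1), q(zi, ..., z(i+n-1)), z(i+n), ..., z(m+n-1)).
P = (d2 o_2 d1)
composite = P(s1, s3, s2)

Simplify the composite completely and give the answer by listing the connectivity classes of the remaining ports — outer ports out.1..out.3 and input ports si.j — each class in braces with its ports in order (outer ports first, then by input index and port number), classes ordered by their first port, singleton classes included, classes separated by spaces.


Two ports join when wires chain via d2-identified ports.
the subtree at d1 composes to {out.1, out.3} {out.2, s3.1} {s2.1} {s2.2, s2.3, s3.3} {s3.2} on (s3, s2); out.j = own outer ports
the subtree at d2 composes to {out.1} {out.2, out.3} {s1.1} {s1.2, s1.3} {s2.1} {s2.2, s2.3, s3.3} {s3.1} {s3.2} on (s1, s3, s2); out.j = own outer ports

{out.1} {out.2, out.3} {s1.1} {s1.2, s1.3} {s2.1} {s2.2, s2.3, s3.3} {s3.1} {s3.2}


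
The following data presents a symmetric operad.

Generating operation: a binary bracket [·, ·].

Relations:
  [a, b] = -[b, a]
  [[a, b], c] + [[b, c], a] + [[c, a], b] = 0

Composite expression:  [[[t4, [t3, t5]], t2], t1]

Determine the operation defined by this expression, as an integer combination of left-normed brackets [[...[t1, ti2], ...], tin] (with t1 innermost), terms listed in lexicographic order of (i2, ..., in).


-[[[[t1, t2], t3], t5], t4] + [[[[t1, t2], t4], t3], t5] - [[[[t1, t2], t4], t5], t3] + [[[[t1, t2], t5], t3], t4] + [[[[t1, t3], t5], t4], t2] - [[[[t1, t4], t3], t5], t2] + [[[[t1, t4], t5], t3], t2] - [[[[t1, t5], t3], t4], t2]

Skip Jacobi rewriting: expand, keep t1-initial words, read off terms.
Composite bracket: [[[t4, [t3, t5]], t2], t1]
Full expansion: 16 signed words from ab - ba (2^4 = 16).
Only words starting with t1 matter:
  from t1t2t3t5t4, sign -1: term -[[[[t1, t2], t3], t5], t4]
  from t1t2t4t3t5, sign +1: term +[[[[t1, t2], t4], t3], t5]
  from t1t2t4t5t3, sign -1: term -[[[[t1, t2], t4], t5], t3]
  from t1t2t5t3t4, sign +1: term +[[[[t1, t2], t5], t3], t4]
  from t1t3t5t4t2, sign +1: term +[[[[t1, t3], t5], t4], t2]
  from t1t4t3t5t2, sign -1: term -[[[[t1, t4], t3], t5], t2]
  from t1t4t5t3t2, sign +1: term +[[[[t1, t4], t5], t3], t2]
  from t1t5t3t4t2, sign -1: term -[[[[t1, t5], t3], t4], t2]


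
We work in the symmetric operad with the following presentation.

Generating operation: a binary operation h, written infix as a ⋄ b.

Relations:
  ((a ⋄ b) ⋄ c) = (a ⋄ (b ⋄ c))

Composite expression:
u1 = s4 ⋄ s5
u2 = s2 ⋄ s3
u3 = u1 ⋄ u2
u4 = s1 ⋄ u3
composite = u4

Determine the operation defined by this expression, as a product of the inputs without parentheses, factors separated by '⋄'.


s1 ⋄ s4 ⋄ s5 ⋄ s2 ⋄ s3

Under associativity of h, the answer is the s's in reading order.
(s4 ⋄ s5) linearizes to s4 ⋄ s5
(s2 ⋄ s3) linearizes to s2 ⋄ s3
((s4 ⋄ s5) ⋄ (s2 ⋄ s3)) linearizes to s4 ⋄ s5 ⋄ s2 ⋄ s3
(s1 ⋄ ((s4 ⋄ s5) ⋄ (s2 ⋄ s3))) linearizes to s1 ⋄ s4 ⋄ s5 ⋄ s2 ⋄ s3


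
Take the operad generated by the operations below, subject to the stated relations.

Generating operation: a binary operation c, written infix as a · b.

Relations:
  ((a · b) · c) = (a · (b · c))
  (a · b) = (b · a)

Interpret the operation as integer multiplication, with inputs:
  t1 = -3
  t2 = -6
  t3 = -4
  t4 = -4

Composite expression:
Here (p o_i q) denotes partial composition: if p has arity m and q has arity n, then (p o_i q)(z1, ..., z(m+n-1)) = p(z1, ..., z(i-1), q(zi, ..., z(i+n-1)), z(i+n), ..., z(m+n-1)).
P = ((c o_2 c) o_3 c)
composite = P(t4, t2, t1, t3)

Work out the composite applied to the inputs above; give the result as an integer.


288

(t1 · t3) = 12
(t2 · (t1 · t3)) = -72
(t4 · (t2 · (t1 · t3))) = 288


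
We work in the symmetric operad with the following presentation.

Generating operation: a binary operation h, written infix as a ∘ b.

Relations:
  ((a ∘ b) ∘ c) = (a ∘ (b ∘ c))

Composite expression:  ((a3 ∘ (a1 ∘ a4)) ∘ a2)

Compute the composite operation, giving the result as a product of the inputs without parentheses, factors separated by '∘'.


a3 ∘ a1 ∘ a4 ∘ a2

Associativity of h dissolves the nesting; only the a-input order survives.
(a1 ∘ a4) linearizes to a1 ∘ a4
(a3 ∘ (a1 ∘ a4)) linearizes to a3 ∘ a1 ∘ a4
((a3 ∘ (a1 ∘ a4)) ∘ a2) linearizes to a3 ∘ a1 ∘ a4 ∘ a2


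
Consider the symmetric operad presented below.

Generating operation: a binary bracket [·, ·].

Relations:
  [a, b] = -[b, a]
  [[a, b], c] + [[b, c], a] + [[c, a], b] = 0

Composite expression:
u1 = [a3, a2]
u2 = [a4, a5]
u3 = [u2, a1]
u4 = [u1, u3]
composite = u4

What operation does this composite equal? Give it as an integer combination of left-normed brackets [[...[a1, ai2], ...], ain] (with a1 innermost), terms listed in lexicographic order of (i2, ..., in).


-[[[[a1, a4], a5], a2], a3] + [[[[a1, a4], a5], a3], a2] + [[[[a1, a5], a4], a2], a3] - [[[[a1, a5], a4], a3], a2]

Left-normed coefficients sit on the a1-initial expansion words.
Composite bracket: [[a3, a2], [[a4, a5], a1]]
Under [a, b] = ab - ba we get 16 signed associative words (2^4 = 16).
Coefficients come from the a1-initial words:
  the word a1a4a5a2a3 carries sign -1 and contributes -[[[[a1, a4], a5], a2], a3]
  the word a1a4a5a3a2 carries sign +1 and contributes +[[[[a1, a4], a5], a3], a2]
  the word a1a5a4a2a3 carries sign +1 and contributes +[[[[a1, a5], a4], a2], a3]
  the word a1a5a4a3a2 carries sign -1 and contributes -[[[[a1, a5], a4], a3], a2]


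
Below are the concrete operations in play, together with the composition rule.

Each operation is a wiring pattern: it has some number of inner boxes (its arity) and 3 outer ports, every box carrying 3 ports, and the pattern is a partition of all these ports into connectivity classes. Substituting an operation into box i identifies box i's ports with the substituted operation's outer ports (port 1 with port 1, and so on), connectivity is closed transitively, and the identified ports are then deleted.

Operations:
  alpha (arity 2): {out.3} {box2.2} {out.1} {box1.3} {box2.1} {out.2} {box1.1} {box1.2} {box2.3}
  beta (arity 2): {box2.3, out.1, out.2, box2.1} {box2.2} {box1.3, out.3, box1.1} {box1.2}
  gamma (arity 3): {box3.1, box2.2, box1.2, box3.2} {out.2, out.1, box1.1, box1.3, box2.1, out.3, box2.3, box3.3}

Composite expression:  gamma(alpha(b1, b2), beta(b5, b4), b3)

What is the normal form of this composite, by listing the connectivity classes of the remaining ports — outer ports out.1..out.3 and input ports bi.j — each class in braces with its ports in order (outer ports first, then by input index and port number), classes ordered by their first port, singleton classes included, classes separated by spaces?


{out.1, out.2, out.3, b3.1, b3.2, b3.3, b4.1, b4.3, b5.1, b5.3} {b1.1} {b1.2} {b1.3} {b2.1} {b2.2} {b2.3} {b4.2} {b5.2}


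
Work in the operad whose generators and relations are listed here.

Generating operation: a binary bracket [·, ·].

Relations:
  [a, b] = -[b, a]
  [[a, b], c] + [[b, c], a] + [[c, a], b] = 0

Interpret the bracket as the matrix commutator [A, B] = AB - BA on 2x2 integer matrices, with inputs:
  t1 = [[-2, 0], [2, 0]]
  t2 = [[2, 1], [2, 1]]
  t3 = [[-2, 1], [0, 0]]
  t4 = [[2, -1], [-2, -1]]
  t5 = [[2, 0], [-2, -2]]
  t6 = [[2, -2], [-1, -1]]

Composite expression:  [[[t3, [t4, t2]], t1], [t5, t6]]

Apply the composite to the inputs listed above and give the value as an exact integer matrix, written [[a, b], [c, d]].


[[544, 128], [-576, -544]]


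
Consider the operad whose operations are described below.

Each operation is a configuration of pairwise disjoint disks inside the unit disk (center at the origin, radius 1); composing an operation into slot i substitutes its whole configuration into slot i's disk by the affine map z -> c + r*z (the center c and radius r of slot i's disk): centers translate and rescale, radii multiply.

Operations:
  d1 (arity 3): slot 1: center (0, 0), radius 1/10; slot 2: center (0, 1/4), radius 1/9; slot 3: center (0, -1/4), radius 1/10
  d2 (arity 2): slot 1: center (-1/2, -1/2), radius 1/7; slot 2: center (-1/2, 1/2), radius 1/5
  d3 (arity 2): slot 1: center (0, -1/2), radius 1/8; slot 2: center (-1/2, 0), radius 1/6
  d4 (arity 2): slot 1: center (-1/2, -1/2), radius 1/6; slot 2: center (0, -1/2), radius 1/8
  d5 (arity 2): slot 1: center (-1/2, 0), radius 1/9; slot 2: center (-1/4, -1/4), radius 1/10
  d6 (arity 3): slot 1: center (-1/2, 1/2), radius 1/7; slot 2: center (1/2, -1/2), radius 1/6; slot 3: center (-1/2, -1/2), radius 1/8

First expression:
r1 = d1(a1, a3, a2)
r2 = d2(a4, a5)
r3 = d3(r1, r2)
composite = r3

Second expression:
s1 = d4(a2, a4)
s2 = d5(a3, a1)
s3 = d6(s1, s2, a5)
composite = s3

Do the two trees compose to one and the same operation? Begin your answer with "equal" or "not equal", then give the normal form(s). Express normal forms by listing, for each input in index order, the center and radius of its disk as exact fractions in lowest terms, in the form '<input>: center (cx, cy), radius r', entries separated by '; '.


not equal — first a1: center (0, -1/2), radius 1/80; a2: center (0, -17/32), radius 1/80; a3: center (0, -15/32), radius 1/72; a4: center (-7/12, -1/12), radius 1/42; a5: center (-7/12, 1/12), radius 1/30, second a1: center (11/24, -13/24), radius 1/60; a2: center (-4/7, 3/7), radius 1/42; a3: center (5/12, -1/2), radius 1/54; a4: center (-1/2, 3/7), radius 1/56; a5: center (-1/2, -1/2), radius 1/8

The first expression reduces to a1: center (0, -1/2), radius 1/80; a2: center (0, -17/32), radius 1/80; a3: center (0, -15/32), radius 1/72; a4: center (-7/12, -1/12), radius 1/42; a5: center (-7/12, 1/12), radius 1/30
The second expression reduces to a1: center (11/24, -13/24), radius 1/60; a2: center (-4/7, 3/7), radius 1/42; a3: center (5/12, -1/2), radius 1/54; a4: center (-1/2, 3/7), radius 1/56; a5: center (-1/2, -1/2), radius 1/8
Different reductions; not equal.


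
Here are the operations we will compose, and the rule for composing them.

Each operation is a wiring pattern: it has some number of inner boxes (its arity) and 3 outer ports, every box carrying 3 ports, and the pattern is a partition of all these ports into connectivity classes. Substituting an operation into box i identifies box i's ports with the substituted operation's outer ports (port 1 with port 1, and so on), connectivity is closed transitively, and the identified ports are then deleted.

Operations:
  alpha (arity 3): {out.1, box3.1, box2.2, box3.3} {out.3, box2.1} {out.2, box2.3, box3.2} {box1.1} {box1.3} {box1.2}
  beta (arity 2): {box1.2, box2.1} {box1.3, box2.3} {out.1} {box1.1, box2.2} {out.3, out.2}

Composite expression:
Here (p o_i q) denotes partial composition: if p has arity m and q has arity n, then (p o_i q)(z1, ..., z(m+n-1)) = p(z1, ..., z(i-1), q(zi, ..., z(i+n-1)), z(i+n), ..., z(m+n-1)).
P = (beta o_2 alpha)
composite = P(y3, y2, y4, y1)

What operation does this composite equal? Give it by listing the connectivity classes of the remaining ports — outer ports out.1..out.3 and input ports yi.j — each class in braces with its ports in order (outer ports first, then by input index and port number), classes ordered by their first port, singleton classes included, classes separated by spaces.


{out.1} {out.2, out.3} {y1.1, y1.3, y3.2, y4.2} {y1.2, y3.1, y4.3} {y2.1} {y2.2} {y2.3} {y3.3, y4.1}


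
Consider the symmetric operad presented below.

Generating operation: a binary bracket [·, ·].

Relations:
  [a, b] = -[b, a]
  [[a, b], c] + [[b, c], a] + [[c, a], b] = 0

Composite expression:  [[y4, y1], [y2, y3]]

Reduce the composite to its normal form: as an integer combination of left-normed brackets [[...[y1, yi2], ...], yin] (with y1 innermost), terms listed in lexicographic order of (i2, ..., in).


-[[[y1, y4], y2], y3] + [[[y1, y4], y3], y2]

Antisymmetry and Jacobi reduce to y1-anchored left-normed brackets.
Composite bracket: [[y4, y1], [y2, y3]]
Expanding via [a, b] = ab - ba: 8 signed words (2^3 = 8).
Words beginning with y1 determine it all:
  y1y4y2y3 (sign -1) contributes -[[[y1, y4], y2], y3]
  y1y4y3y2 (sign +1) contributes +[[[y1, y4], y3], y2]


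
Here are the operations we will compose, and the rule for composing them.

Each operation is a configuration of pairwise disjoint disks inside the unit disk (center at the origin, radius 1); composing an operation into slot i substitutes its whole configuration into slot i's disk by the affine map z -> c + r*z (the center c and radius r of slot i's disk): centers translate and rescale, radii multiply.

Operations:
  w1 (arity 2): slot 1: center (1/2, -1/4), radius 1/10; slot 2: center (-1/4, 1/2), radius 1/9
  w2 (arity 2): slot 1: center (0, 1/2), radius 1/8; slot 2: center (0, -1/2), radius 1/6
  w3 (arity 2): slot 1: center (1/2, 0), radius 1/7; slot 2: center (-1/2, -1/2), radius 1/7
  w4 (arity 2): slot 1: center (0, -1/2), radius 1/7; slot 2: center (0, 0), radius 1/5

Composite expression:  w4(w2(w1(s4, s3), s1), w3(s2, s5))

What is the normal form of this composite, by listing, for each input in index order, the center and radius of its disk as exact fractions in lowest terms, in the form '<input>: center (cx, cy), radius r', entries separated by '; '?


s1: center (0, -4/7), radius 1/42; s2: center (1/10, 0), radius 1/35; s3: center (-1/224, -47/112), radius 1/504; s4: center (1/112, -97/224), radius 1/560; s5: center (-1/10, -1/10), radius 1/35


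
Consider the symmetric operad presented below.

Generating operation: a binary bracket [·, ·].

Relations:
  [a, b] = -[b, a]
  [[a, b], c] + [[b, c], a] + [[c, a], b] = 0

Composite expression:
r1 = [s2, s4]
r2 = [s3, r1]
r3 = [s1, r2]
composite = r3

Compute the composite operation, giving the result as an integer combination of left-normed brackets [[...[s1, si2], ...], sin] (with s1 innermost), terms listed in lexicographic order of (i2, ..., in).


Expand each bracket as ab - ba; the s1-initial words give the coefficients.
Composite bracket: [s1, [s3, [s2, s4]]]
Expanding via [a, b] = ab - ba: 8 signed words (2^3 = 8).
Coefficients come from the s1-initial words:
  s1s2s4s3 (sign -1) contributes -[[[s1, s2], s4], s3]
  s1s3s2s4 (sign +1) contributes +[[[s1, s3], s2], s4]
  s1s3s4s2 (sign -1) contributes -[[[s1, s3], s4], s2]
  s1s4s2s3 (sign +1) contributes +[[[s1, s4], s2], s3]

-[[[s1, s2], s4], s3] + [[[s1, s3], s2], s4] - [[[s1, s3], s4], s2] + [[[s1, s4], s2], s3]


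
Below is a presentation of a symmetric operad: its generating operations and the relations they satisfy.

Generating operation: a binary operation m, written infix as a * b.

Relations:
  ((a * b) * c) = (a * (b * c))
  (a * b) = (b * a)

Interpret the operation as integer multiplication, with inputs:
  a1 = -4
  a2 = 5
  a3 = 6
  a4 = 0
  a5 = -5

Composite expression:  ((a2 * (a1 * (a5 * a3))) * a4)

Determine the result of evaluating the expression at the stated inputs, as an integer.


0


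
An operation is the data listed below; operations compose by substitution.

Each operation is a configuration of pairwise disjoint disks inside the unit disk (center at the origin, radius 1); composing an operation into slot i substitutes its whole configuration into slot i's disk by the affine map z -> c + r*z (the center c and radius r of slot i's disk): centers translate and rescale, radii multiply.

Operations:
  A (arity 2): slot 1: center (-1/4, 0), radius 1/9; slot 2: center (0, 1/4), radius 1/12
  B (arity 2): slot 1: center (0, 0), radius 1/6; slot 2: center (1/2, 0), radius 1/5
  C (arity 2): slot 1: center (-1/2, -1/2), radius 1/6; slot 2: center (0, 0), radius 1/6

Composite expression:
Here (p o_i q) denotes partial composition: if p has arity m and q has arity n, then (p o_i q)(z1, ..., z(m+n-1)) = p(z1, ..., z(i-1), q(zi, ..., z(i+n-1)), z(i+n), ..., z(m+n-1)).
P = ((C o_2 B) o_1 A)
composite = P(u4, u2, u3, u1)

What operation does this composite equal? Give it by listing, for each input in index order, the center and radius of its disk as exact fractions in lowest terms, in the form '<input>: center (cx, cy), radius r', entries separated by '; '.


u1: center (1/12, 0), radius 1/30; u2: center (-1/2, -11/24), radius 1/72; u3: center (0, 0), radius 1/36; u4: center (-13/24, -1/2), radius 1/54

Nesting under C composes maps z -> c + r*z down each u-path.
input u4: applying the 2 nested substitutions gives center (-13/24, -1/2), radius 1/54
input u2: applying the 2 nested substitutions gives center (-1/2, -11/24), radius 1/72
input u3: applying the 2 nested substitutions gives center (0, 0), radius 1/36
input u1: applying the 2 nested substitutions gives center (1/12, 0), radius 1/30


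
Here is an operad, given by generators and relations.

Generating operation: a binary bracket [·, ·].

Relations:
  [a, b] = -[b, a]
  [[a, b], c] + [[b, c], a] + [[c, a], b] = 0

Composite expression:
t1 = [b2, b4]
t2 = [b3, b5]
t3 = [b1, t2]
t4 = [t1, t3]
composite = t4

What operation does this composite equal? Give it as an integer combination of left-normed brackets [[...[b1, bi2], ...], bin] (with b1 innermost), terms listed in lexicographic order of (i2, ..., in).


-[[[[b1, b3], b5], b2], b4] + [[[[b1, b3], b5], b4], b2] + [[[[b1, b5], b3], b2], b4] - [[[[b1, b5], b3], b4], b2]

Antisymmetry and Jacobi reduce to b1-anchored left-normed brackets.
Composite bracket: [[b2, b4], [b1, [b3, b5]]]
Applying ab - ba throughout gives 16 signed words (2^4 = 16).
The b1-initial words carry the normal form:
  b1b3b5b2b4 (sign -1) contributes -[[[[b1, b3], b5], b2], b4]
  b1b3b5b4b2 (sign +1) contributes +[[[[b1, b3], b5], b4], b2]
  b1b5b3b2b4 (sign +1) contributes +[[[[b1, b5], b3], b2], b4]
  b1b5b3b4b2 (sign -1) contributes -[[[[b1, b5], b3], b4], b2]


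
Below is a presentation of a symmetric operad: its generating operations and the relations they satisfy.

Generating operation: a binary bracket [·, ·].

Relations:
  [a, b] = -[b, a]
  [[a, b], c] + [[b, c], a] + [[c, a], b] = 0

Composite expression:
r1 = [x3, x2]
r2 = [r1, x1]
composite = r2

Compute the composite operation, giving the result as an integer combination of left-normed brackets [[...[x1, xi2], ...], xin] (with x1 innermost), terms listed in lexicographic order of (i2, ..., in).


[[x1, x2], x3] - [[x1, x3], x2]

Left-normed coefficients sit on the x1-initial expansion words.
Composite bracket: [[x3, x2], x1]
Expanding via [a, b] = ab - ba: 4 signed words (2^2 = 4).
Coefficients come from the x1-initial words:
  word x1x2x3 has sign +1, contributing +[[x1, x2], x3]
  word x1x3x2 has sign -1, contributing -[[x1, x3], x2]


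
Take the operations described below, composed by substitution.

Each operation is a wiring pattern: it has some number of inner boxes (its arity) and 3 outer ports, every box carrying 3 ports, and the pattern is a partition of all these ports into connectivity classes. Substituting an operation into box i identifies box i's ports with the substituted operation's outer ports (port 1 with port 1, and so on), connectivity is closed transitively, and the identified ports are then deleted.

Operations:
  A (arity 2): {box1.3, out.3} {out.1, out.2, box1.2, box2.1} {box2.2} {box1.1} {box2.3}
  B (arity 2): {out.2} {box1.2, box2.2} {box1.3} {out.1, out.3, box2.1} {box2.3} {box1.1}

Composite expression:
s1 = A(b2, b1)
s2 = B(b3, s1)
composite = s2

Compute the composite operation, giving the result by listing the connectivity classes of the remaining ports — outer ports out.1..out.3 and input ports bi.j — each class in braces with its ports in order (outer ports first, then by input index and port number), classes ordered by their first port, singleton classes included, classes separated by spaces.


After gluing at B, chains via deleted ports link the b-ports.
A over (b2, b1) gives {out.1, out.2, b1.1, b2.2} {out.3, b2.3} {b1.2} {b1.3} {b2.1}, out.j being that stage's outer ports
B over (b3, b2, b1) gives {out.1, out.3, b1.1, b2.2, b3.2} {out.2} {b1.2} {b1.3} {b2.1} {b2.3} {b3.1} {b3.3}, out.j being that stage's outer ports

{out.1, out.3, b1.1, b2.2, b3.2} {out.2} {b1.2} {b1.3} {b2.1} {b2.3} {b3.1} {b3.3}


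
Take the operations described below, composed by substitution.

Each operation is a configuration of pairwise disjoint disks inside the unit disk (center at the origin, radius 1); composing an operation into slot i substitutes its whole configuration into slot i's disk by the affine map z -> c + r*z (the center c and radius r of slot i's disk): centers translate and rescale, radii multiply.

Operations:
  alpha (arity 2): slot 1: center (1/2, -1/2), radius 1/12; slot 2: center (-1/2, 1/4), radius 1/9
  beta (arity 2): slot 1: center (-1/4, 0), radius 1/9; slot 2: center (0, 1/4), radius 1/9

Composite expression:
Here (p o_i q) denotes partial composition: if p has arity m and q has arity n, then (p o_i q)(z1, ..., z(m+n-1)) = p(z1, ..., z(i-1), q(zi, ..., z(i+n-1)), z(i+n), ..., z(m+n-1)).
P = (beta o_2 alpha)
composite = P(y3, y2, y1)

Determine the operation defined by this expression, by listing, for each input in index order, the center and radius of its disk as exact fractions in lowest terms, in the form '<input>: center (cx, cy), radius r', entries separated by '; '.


y1: center (-1/18, 5/18), radius 1/81; y2: center (1/18, 7/36), radius 1/108; y3: center (-1/4, 0), radius 1/9

Each y-disk chains the slot maps above it in beta; radii multiply.
tracing y3 down its 1-map path: center (-1/4, 0), radius 1/9
tracing y2 down its 2-map path: center (1/18, 7/36), radius 1/108
tracing y1 down its 2-map path: center (-1/18, 5/18), radius 1/81


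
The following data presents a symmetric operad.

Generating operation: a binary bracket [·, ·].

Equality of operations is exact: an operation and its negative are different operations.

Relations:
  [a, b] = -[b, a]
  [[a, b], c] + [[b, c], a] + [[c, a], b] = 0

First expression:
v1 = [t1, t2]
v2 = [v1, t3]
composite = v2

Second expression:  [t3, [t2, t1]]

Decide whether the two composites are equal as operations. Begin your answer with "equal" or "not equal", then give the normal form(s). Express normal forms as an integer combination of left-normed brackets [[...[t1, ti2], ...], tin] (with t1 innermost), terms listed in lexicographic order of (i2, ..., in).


equal — both sides give [[t1, t2], t3]

In normal form, the first expression is [[t1, t2], t3]
In normal form, the second expression is [[t1, t2], t3]
Both agree, so they are equal.


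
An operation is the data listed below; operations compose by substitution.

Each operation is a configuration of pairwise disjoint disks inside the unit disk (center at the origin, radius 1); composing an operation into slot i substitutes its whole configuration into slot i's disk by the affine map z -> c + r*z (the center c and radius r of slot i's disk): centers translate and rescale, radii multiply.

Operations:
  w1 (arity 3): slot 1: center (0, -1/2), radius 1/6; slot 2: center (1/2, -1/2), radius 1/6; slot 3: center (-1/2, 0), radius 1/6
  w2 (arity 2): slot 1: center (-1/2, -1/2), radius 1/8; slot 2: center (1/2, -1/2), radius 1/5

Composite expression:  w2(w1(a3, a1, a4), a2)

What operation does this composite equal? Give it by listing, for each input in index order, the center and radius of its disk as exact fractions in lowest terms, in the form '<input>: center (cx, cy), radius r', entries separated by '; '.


a1: center (-7/16, -9/16), radius 1/48; a2: center (1/2, -1/2), radius 1/5; a3: center (-1/2, -9/16), radius 1/48; a4: center (-9/16, -1/2), radius 1/48

Affine substitution under w2: radii multiply and a-centers shift.
a3 passes through 2 substitutions, ending at center (-1/2, -9/16), radius 1/48
a1 passes through 2 substitutions, ending at center (-7/16, -9/16), radius 1/48
a4 passes through 2 substitutions, ending at center (-9/16, -1/2), radius 1/48
a2 passes through 1 substitution, ending at center (1/2, -1/2), radius 1/5


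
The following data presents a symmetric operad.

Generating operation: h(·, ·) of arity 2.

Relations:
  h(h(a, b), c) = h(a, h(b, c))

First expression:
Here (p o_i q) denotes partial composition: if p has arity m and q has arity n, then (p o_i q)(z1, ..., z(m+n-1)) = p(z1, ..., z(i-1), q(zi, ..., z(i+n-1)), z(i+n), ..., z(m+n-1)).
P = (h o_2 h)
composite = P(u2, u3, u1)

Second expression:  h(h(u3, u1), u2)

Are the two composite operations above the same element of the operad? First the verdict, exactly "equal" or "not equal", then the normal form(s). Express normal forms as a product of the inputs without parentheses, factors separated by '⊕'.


not equal; the first gives u2 ⊕ u3 ⊕ u1 and the second u3 ⊕ u1 ⊕ u2

Reducing the first expression gives u2 ⊕ u3 ⊕ u1
Reducing the second expression gives u3 ⊕ u1 ⊕ u2
They disagree, so not equal.


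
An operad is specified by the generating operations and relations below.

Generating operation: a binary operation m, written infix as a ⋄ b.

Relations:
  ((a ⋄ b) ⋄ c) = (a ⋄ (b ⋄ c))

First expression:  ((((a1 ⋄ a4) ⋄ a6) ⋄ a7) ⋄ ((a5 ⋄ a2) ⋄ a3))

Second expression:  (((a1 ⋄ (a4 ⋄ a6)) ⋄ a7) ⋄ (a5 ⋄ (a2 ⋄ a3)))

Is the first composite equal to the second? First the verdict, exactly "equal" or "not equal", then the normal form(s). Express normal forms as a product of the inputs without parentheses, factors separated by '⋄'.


equal; both compose to a1 ⋄ a4 ⋄ a6 ⋄ a7 ⋄ a5 ⋄ a2 ⋄ a3

The first composite normalizes to a1 ⋄ a4 ⋄ a6 ⋄ a7 ⋄ a5 ⋄ a2 ⋄ a3
The second composite normalizes to a1 ⋄ a4 ⋄ a6 ⋄ a7 ⋄ a5 ⋄ a2 ⋄ a3
The normal forms match — equal.
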